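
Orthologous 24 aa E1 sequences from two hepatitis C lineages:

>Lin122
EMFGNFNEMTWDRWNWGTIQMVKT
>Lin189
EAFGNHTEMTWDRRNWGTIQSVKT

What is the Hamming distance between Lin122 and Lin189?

The sequences differ at positions 2 (M/A), 6 (F/H), 7 (N/T), 14 (W/R), 21 (M/S).
That gives 5 mismatches out of 24 aligned sites, so the Hamming distance is 5.

5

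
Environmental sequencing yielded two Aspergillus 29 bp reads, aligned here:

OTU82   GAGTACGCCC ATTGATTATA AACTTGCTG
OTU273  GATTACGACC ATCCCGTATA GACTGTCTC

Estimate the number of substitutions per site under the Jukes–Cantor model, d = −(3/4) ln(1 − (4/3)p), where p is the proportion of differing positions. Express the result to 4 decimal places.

0.4618

Mismatches occur at site 3 (G/T), site 8 (C/A), site 13 (T/C), site 14 (G/C), site 15 (A/C), site 16 (T/G), site 21 (A/G), site 25 (T/G), site 26 (G/T), site 29 (G/C).
p = 10/29 = 0.344828.
d = −0.75 · ln(1 − (4/3)·0.344828) = −0.75 · ln(0.540229) = −0.75 · (-0.615762) = 0.4618.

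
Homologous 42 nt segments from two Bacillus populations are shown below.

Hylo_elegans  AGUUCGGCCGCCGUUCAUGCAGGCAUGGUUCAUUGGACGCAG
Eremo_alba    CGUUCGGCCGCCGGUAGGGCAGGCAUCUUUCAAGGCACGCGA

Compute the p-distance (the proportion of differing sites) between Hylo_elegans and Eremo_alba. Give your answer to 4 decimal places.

0.2857

Differing sites — 1:A/C; 14:U/G; 16:C/A; 17:A/G; 18:U/G; 27:G/C; 28:G/U; 33:U/A; 34:U/G; 36:G/C; 41:A/G; 42:G/A.
There are 12 differences over 42 sites, so p = 12/42 = 0.2857.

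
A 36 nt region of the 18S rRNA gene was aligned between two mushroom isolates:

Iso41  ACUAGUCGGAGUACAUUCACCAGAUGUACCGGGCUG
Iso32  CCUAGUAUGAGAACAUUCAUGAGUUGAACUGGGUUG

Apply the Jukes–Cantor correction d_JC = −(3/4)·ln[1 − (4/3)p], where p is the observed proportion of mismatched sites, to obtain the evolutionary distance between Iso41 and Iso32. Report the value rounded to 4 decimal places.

Differing sites — 1:A/C; 7:C/A; 8:G/U; 12:U/A; 20:C/U; 21:C/G; 24:A/U; 27:U/A; 30:C/U; 34:C/U.
p = 10/36 = 0.277778.
d = −0.75 · ln(1 − (4/3)·0.277778) = −0.75 · ln(0.629629) = −0.75 · (-0.462625) = 0.3470.

0.3470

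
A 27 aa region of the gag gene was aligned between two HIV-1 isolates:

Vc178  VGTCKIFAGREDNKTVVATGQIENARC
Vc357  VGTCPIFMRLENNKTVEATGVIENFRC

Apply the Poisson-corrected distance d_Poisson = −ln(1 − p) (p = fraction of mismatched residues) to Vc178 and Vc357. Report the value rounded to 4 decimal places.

0.3514

Mismatches occur at site 5 (K/P), site 8 (A/M), site 9 (G/R), site 10 (R/L), site 12 (D/N), site 17 (V/E), site 21 (Q/V), site 25 (A/F).
p = 8/27 = 0.296296.
d = −ln(1 − 0.296296) = −ln(0.703704) = 0.3514.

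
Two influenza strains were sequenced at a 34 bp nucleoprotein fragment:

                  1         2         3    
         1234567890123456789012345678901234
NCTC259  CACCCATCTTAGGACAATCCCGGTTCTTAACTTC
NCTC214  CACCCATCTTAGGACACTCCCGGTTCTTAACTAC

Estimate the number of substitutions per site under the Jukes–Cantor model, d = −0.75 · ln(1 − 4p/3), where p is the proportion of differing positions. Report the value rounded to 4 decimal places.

Differing sites — 17:A/C; 33:T/A.
p = 2/34 = 0.058824.
d = −0.75 · ln(1 − (4/3)·0.058824) = −0.75 · ln(0.921568) = −0.75 · (-0.081679) = 0.0613.

0.0613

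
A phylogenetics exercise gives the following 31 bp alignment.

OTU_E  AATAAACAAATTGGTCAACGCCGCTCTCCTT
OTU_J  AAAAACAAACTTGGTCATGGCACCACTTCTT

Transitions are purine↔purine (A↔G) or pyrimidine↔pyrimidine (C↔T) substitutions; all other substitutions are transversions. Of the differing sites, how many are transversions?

Differing sites — 3:T/A (Tv); 6:A/C (Tv); 7:C/A (Tv); 10:A/C (Tv); 18:A/T (Tv); 19:C/G (Tv); 22:C/A (Tv); 23:G/C (Tv); 25:T/A (Tv); 28:C/T (Ti).
Of the 10 differences, 1 transition and 9 transversions, so the answer is 9.

9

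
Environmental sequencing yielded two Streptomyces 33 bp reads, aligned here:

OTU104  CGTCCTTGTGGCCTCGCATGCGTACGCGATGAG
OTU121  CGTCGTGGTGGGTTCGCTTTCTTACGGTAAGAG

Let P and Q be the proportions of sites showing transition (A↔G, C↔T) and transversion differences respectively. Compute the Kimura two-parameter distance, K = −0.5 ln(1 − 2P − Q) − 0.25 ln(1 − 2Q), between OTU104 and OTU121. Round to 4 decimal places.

0.3998

Mismatches occur at site 5 (C/G, transversion), site 7 (T/G, transversion), site 12 (C/G, transversion), site 13 (C/T, transition), site 18 (A/T, transversion), site 20 (G/T, transversion), site 22 (G/T, transversion), site 27 (C/G, transversion), site 28 (G/T, transversion), site 30 (T/A, transversion).
Of the 10 differences, 1 transition and 9 transversions over 33 sites: P = 1/33 = 0.030303, Q = 9/33 = 0.272727.
d = −0.5·ln(0.666667) − 0.25·ln(0.454546) = −0.5·(-0.405465) − 0.25·(-0.788456) = 0.3998.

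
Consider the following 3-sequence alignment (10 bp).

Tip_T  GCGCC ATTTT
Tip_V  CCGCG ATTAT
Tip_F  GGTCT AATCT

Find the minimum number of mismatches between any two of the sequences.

3

Pairwise Hamming distances:
  Tip_T vs Tip_V: 3
  Tip_T vs Tip_F: 5
  Tip_V vs Tip_F: 6
The smallest is 3, between Tip_T and Tip_V.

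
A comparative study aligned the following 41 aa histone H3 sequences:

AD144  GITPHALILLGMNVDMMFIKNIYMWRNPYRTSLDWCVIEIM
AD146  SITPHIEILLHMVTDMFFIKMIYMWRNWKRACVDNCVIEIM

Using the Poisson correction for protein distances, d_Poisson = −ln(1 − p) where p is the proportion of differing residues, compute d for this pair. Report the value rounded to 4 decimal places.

Mismatches occur at site 1 (G/S), site 6 (A/I), site 7 (L/E), site 11 (G/H), site 13 (N/V), site 14 (V/T), site 17 (M/F), site 21 (N/M), site 28 (P/W), site 29 (Y/K), site 31 (T/A), site 32 (S/C), site 33 (L/V), site 35 (W/N).
p = 14/41 = 0.341463.
d = −ln(1 − 0.341463) = −ln(0.658537) = 0.4177.

0.4177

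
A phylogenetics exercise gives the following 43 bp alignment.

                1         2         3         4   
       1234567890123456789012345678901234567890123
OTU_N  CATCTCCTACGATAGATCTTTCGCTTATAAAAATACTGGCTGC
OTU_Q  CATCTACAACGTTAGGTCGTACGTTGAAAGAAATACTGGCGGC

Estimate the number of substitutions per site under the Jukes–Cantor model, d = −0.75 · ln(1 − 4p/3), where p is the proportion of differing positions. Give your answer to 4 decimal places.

0.3129

The sequences differ at positions 6 (C/A), 8 (T/A), 12 (A/T), 16 (A/G), 19 (T/G), 21 (T/A), 24 (C/T), 26 (T/G), 28 (T/A), 30 (A/G), 41 (T/G).
p = 11/43 = 0.255814.
d = −0.75 · ln(1 − (4/3)·0.255814) = −0.75 · ln(0.658915) = −0.75 · (-0.417161) = 0.3129.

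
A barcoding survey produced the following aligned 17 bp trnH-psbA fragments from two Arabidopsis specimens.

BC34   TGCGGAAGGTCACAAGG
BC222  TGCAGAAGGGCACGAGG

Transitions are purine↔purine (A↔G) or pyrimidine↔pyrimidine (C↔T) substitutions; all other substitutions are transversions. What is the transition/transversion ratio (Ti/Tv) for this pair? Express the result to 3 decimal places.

2.000

The sequences differ at positions 4 (G/A, transition), 10 (T/G, transversion), 14 (A/G, transition).
Of the 3 differences, 2 transitions and 1 transversion, so Ti/Tv = 2/1 = 2.000.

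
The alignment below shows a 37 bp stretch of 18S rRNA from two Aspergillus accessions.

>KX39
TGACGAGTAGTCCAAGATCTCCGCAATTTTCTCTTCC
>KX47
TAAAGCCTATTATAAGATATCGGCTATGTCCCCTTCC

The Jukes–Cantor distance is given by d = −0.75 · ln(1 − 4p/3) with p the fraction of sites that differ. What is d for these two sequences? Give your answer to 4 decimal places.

Mismatches occur at site 2 (G↔A), site 4 (C↔A), site 6 (A↔C), site 7 (G↔C), site 10 (G↔T), site 12 (C↔A), site 13 (C↔T), site 19 (C↔A), site 22 (C↔G), site 25 (A↔T), site 28 (T↔G), site 30 (T↔C), site 32 (T↔C).
p = 13/37 = 0.351351.
d = −0.75 · ln(1 − (4/3)·0.351351) = −0.75 · ln(0.531532) = −0.75 · (-0.631992) = 0.4740.

0.4740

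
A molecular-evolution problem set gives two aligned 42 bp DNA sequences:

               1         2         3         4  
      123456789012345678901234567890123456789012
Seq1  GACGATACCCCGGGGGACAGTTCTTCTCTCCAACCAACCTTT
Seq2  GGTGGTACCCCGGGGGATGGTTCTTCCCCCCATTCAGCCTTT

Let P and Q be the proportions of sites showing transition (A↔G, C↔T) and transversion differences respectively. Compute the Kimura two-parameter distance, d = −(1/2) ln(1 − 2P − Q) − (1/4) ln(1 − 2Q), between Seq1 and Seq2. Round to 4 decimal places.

Differing sites — 2:A/G (Ti); 3:C/T (Ti); 5:A/G (Ti); 18:C/T (Ti); 19:A/G (Ti); 27:T/C (Ti); 29:T/C (Ti); 33:A/T (Tv); 34:C/T (Ti); 37:A/G (Ti).
Of the 10 differences, 9 transitions and 1 transversion over 42 sites: P = 9/42 = 0.214286, Q = 1/42 = 0.023810.
d = −0.5·ln(0.547618) − 0.25·ln(0.952380) = −0.5·(-0.602177) − 0.25·(-0.048791) = 0.3133.

0.3133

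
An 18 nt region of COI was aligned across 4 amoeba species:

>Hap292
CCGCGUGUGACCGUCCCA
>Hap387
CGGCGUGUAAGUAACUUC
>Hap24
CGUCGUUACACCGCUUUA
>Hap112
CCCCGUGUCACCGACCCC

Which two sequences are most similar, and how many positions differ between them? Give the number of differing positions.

4

Pairwise Hamming distances:
  Hap292 vs Hap387: 9
  Hap292 vs Hap24: 9
  Hap292 vs Hap112: 4
  Hap387 vs Hap24: 10
  Hap387 vs Hap112: 8
  Hap24 vs Hap112: 9
The smallest is 4, between Hap292 and Hap112.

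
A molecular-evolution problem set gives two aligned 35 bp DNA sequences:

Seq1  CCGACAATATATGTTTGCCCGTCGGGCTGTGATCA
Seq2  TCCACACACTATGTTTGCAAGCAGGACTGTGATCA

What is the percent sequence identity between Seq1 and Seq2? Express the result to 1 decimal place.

71.4%

Mismatches occur at site 1 (C/T), site 3 (G/C), site 7 (A/C), site 8 (T/A), site 9 (A/C), site 19 (C/A), site 20 (C/A), site 22 (T/C), site 23 (C/A), site 26 (G/A).
25 of the 35 sites match, so the percent identity is 25/35 × 100 = 71.4%.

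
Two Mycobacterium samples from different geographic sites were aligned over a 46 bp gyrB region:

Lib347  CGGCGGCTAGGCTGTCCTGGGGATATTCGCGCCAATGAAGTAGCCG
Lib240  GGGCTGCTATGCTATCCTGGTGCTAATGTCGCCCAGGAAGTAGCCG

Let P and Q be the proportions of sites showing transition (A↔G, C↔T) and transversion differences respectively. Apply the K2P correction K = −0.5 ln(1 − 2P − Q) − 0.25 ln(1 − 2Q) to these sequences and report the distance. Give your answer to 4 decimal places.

0.2938

The sequences differ at positions 1 (C/G, transversion), 5 (G/T, transversion), 10 (G/T, transversion), 14 (G/A, transition), 21 (G/T, transversion), 23 (A/C, transversion), 26 (T/A, transversion), 28 (C/G, transversion), 29 (G/T, transversion), 34 (A/C, transversion), 36 (T/G, transversion).
Of the 11 differences, 1 transition and 10 transversions over 46 sites: P = 1/46 = 0.021739, Q = 10/46 = 0.217391.
d = −0.5·ln(0.739131) − 0.25·ln(0.565218) = −0.5·(-0.302280) − 0.25·(-0.570544) = 0.2938.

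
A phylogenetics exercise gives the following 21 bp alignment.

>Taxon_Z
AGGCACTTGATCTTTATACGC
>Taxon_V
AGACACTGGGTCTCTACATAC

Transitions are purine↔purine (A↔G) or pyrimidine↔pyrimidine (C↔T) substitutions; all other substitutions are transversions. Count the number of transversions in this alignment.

Differing sites — 3:G/A (Ti); 8:T/G (Tv); 10:A/G (Ti); 14:T/C (Ti); 17:T/C (Ti); 19:C/T (Ti); 20:G/A (Ti).
Of the 7 differences, 6 transitions and 1 transversion, so the answer is 1.

1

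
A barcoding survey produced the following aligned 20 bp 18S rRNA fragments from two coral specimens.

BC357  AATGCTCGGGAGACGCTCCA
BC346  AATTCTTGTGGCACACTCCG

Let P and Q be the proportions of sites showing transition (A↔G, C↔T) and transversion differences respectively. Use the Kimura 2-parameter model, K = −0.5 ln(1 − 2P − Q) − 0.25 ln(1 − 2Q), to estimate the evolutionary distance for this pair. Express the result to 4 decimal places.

0.4884

Mismatches occur at site 4 (G→T, transversion), site 7 (C→T, transition), site 9 (G→T, transversion), site 11 (A→G, transition), site 12 (G→C, transversion), site 15 (G→A, transition), site 20 (A→G, transition).
Of the 7 differences, 4 transitions and 3 transversions over 20 sites: P = 4/20 = 0.200000, Q = 3/20 = 0.150000.
d = −0.5·ln(0.450000) − 0.25·ln(0.700000) = −0.5·(-0.798508) − 0.25·(-0.356675) = 0.4884.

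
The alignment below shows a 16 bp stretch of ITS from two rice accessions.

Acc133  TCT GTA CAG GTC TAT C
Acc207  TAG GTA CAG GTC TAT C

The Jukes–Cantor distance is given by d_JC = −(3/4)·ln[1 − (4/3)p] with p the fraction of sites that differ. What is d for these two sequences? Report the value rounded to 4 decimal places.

Mismatches occur at site 2 (C→A), site 3 (T→G).
p = 2/16 = 0.125000.
d = −0.75 · ln(1 − (4/3)·0.125000) = −0.75 · ln(0.833333) = −0.75 · (-0.182322) = 0.1367.

0.1367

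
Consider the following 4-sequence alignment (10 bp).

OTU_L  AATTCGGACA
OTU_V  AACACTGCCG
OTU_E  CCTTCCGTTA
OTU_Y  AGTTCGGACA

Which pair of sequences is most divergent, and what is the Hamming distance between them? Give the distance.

8

Pairwise Hamming distances:
  OTU_L vs OTU_V: 5
  OTU_L vs OTU_E: 5
  OTU_L vs OTU_Y: 1
  OTU_V vs OTU_E: 8
  OTU_V vs OTU_Y: 6
  OTU_E vs OTU_Y: 5
The largest is 8, between OTU_V and OTU_E.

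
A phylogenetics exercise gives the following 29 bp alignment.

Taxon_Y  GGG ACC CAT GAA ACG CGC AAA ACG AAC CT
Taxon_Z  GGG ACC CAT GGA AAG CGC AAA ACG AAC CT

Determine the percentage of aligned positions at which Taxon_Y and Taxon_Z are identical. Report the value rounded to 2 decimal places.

93.10%

The sequences differ at positions 11 (A/G), 14 (C/A).
27 of the 29 sites match, so the percent identity is 27/29 × 100 = 93.10%.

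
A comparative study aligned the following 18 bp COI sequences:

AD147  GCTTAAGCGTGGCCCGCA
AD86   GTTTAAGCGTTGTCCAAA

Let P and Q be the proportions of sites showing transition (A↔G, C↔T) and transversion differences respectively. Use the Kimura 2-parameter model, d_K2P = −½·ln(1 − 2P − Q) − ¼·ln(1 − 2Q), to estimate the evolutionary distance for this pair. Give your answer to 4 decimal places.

0.3567

Mismatches occur at site 2 (C→T, transition), site 11 (G→T, transversion), site 13 (C→T, transition), site 16 (G→A, transition), site 17 (C→A, transversion).
Of the 5 differences, 3 transitions and 2 transversions over 18 sites: P = 3/18 = 0.166667, Q = 2/18 = 0.111111.
d = −0.5·ln(0.555555) − 0.25·ln(0.777778) = −0.5·(-0.587788) − 0.25·(-0.251314) = 0.3567.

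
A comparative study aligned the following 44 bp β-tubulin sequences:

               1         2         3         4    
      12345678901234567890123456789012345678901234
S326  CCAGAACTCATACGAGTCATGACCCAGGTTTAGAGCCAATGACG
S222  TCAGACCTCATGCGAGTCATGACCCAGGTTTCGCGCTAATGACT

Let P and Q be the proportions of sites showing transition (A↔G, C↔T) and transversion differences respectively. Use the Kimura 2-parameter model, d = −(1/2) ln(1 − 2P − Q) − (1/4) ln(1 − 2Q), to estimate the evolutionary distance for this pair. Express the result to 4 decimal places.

0.1791

Mismatches occur at site 1 (C→T, transition), site 6 (A→C, transversion), site 12 (A→G, transition), site 32 (A→C, transversion), site 34 (A→C, transversion), site 37 (C→T, transition), site 44 (G→T, transversion).
Of the 7 differences, 3 transitions and 4 transversions over 44 sites: P = 3/44 = 0.068182, Q = 4/44 = 0.090909.
d = −0.5·ln(0.772727) − 0.25·ln(0.818182) = −0.5·(-0.257829) − 0.25·(-0.200670) = 0.1791.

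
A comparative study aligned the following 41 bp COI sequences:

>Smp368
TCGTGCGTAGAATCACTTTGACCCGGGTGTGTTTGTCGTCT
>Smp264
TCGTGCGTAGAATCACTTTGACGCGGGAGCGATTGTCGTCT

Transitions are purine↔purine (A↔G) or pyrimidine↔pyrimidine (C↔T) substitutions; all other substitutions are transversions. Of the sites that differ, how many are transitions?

1

The sequences differ at positions 23 (C/G, transversion), 28 (T/A, transversion), 30 (T/C, transition), 32 (T/A, transversion).
Of the 4 differences, 1 transition and 3 transversions, so the answer is 1.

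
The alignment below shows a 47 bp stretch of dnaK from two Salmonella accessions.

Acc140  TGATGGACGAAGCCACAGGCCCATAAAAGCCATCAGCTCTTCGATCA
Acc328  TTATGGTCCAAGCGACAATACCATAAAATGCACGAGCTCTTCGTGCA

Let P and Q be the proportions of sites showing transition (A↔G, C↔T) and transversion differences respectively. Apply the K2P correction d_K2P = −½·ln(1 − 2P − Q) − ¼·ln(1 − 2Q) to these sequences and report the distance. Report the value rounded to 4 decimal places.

Differing sites — 2:G/T (Tv); 7:A/T (Tv); 9:G/C (Tv); 14:C/G (Tv); 18:G/A (Ti); 19:G/T (Tv); 20:C/A (Tv); 29:G/T (Tv); 30:C/G (Tv); 33:T/C (Ti); 34:C/G (Tv); 44:A/T (Tv); 45:T/G (Tv).
Of the 13 differences, 2 transitions and 11 transversions over 47 sites: P = 2/47 = 0.042553, Q = 11/47 = 0.234043.
d = −0.5·ln(0.680851) − 0.25·ln(0.531914) = −0.5·(-0.384412) − 0.25·(-0.631273) = 0.3500.

0.3500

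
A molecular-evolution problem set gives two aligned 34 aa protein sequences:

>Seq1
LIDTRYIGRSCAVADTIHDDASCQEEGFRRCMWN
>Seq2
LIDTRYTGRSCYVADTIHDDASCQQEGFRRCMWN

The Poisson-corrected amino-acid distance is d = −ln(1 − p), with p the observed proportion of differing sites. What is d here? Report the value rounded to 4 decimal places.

0.0924

Differing sites — 7:I/T; 12:A/Y; 25:E/Q.
p = 3/34 = 0.088235.
d = −ln(1 − 0.088235) = −ln(0.911765) = 0.0924.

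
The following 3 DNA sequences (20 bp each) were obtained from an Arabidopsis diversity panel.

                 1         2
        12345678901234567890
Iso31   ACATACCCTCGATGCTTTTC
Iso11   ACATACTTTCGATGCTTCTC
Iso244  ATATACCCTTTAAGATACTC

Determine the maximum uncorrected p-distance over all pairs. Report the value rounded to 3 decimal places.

0.400

Pairwise Hamming distances:
  Iso31 vs Iso11: 3
  Iso31 vs Iso244: 7
  Iso11 vs Iso244: 8
The largest is 8 mismatches, between Iso11 and Iso244; p = 8/20 = 0.400.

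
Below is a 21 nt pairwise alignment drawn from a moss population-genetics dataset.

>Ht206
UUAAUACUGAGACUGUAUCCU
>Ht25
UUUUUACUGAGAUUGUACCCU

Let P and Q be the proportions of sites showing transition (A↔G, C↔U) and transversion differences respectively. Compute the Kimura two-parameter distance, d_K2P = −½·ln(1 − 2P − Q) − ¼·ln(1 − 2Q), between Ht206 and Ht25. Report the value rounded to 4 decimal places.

Mismatches occur at site 3 (A/U, transversion), site 4 (A/U, transversion), site 13 (C/U, transition), site 18 (U/C, transition).
Of the 4 differences, 2 transitions and 2 transversions over 21 sites: P = 2/21 = 0.095238, Q = 2/21 = 0.095238.
d = −0.5·ln(0.714286) − 0.25·ln(0.809524) = −0.5·(-0.336472) − 0.25·(-0.211309) = 0.2211.

0.2211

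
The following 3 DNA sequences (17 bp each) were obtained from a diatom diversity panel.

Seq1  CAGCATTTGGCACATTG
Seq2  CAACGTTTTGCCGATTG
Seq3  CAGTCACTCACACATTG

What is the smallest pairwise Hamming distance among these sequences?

Pairwise Hamming distances:
  Seq1 vs Seq2: 5
  Seq1 vs Seq3: 6
  Seq2 vs Seq3: 9
The smallest is 5, between Seq1 and Seq2.

5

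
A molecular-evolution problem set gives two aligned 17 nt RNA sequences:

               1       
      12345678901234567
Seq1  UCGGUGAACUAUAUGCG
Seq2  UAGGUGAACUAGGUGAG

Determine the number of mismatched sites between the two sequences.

4

Mismatches occur at site 2 (C/A), site 12 (U/G), site 13 (A/G), site 16 (C/A).
That gives 4 mismatches out of 17 aligned sites, so the Hamming distance is 4.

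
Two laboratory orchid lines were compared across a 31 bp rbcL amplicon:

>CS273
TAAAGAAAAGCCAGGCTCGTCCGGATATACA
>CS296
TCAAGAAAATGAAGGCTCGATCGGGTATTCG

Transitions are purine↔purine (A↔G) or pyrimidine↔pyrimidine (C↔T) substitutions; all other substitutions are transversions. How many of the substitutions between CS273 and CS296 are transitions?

Differing sites — 2:A/C (Tv); 10:G/T (Tv); 11:C/G (Tv); 12:C/A (Tv); 20:T/A (Tv); 21:C/T (Ti); 25:A/G (Ti); 29:A/T (Tv); 31:A/G (Ti).
Of the 9 differences, 3 transitions and 6 transversions, so the answer is 3.

3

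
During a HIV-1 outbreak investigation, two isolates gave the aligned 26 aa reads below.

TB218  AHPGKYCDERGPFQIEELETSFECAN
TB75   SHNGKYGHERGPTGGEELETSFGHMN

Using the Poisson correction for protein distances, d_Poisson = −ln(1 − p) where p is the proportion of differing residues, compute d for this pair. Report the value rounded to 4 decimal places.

Mismatches occur at site 1 (A→S), site 3 (P→N), site 7 (C→G), site 8 (D→H), site 13 (F→T), site 14 (Q→G), site 15 (I→G), site 23 (E→G), site 24 (C→H), site 25 (A→M).
p = 10/26 = 0.384615.
d = −ln(1 − 0.384615) = −ln(0.615385) = 0.4855.

0.4855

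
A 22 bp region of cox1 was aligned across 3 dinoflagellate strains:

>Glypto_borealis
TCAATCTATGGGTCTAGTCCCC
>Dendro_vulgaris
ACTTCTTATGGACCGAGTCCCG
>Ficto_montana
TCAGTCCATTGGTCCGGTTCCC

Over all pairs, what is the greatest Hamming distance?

Pairwise Hamming distances:
  Glypto_borealis vs Dendro_vulgaris: 9
  Glypto_borealis vs Ficto_montana: 6
  Dendro_vulgaris vs Ficto_montana: 13
The largest is 13, between Dendro_vulgaris and Ficto_montana.

13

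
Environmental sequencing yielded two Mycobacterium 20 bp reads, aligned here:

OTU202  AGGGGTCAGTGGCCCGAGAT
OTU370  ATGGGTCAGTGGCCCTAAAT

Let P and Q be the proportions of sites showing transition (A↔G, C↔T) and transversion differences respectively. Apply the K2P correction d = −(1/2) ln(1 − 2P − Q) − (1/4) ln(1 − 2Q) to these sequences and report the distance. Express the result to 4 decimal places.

The sequences differ at positions 2 (G/T, transversion), 16 (G/T, transversion), 18 (G/A, transition).
Of the 3 differences, 1 transition and 2 transversions over 20 sites: P = 1/20 = 0.050000, Q = 2/20 = 0.100000.
d = −0.5·ln(0.800000) − 0.25·ln(0.800000) = −0.5·(-0.223144) − 0.25·(-0.223144) = 0.1674.

0.1674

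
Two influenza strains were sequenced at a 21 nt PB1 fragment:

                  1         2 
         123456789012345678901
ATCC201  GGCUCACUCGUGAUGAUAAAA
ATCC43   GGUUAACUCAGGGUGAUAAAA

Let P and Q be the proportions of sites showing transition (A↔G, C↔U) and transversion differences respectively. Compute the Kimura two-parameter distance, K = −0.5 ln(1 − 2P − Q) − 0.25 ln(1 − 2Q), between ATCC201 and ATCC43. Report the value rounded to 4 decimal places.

0.2926

The sequences differ at positions 3 (C/U, transition), 5 (C/A, transversion), 10 (G/A, transition), 11 (U/G, transversion), 13 (A/G, transition).
Of the 5 differences, 3 transitions and 2 transversions over 21 sites: P = 3/21 = 0.142857, Q = 2/21 = 0.095238.
d = −0.5·ln(0.619048) − 0.25·ln(0.809524) = −0.5·(-0.479572) − 0.25·(-0.211309) = 0.2926.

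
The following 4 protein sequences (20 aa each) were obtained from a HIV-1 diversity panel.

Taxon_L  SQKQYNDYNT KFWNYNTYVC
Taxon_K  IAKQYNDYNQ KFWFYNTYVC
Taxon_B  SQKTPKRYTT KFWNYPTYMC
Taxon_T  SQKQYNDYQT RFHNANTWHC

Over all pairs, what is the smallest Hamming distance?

Pairwise Hamming distances:
  Taxon_L vs Taxon_K: 4
  Taxon_L vs Taxon_B: 7
  Taxon_L vs Taxon_T: 6
  Taxon_K vs Taxon_B: 11
  Taxon_K vs Taxon_T: 10
  Taxon_B vs Taxon_T: 11
The smallest is 4, between Taxon_L and Taxon_K.

4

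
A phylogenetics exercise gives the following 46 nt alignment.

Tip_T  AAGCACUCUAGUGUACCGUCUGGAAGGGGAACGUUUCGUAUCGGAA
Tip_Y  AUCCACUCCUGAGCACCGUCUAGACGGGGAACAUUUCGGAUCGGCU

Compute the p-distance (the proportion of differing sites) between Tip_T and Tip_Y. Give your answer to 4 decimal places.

0.2609

Differing sites — 2:A/U; 3:G/C; 9:U/C; 10:A/U; 12:U/A; 14:U/C; 22:G/A; 25:A/C; 33:G/A; 39:U/G; 45:A/C; 46:A/U.
There are 12 differences over 46 sites, so p = 12/46 = 0.2609.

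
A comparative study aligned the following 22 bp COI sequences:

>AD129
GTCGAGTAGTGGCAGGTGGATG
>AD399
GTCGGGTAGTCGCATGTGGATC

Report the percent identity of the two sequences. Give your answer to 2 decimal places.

Mismatches occur at site 5 (A↔G), site 11 (G↔C), site 15 (G↔T), site 22 (G↔C).
18 of the 22 sites match, so the percent identity is 18/22 × 100 = 81.82%.

81.82%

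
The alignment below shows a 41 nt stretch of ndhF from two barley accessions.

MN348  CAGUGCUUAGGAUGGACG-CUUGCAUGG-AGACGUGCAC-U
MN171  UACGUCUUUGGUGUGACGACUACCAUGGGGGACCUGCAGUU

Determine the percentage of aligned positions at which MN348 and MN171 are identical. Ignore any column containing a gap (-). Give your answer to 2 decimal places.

65.79%

Excluding the 3 gap columns leaves 38 comparable sites.
Mismatches occur at site 1 (C→U), site 3 (G→C), site 4 (U→G), site 5 (G→U), site 9 (A→U), site 12 (A→U), site 13 (U→G), site 14 (G→U), site 22 (U→A), site 23 (G→C), site 30 (A→G), site 34 (G→C), site 39 (C→G).
25 of the 38 comparable sites match, so the percent identity is 25/38 × 100 = 65.79%.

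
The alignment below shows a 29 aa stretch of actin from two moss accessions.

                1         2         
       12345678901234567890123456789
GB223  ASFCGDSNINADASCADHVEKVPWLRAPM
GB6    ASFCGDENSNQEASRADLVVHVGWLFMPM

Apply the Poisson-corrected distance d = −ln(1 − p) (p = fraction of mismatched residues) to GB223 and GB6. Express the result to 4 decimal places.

The sequences differ at positions 7 (S/E), 9 (I/S), 11 (A/Q), 12 (D/E), 15 (C/R), 18 (H/L), 20 (E/V), 21 (K/H), 23 (P/G), 26 (R/F), 27 (A/M).
p = 11/29 = 0.379310.
d = −ln(1 − 0.379310) = −ln(0.620690) = 0.4769.

0.4769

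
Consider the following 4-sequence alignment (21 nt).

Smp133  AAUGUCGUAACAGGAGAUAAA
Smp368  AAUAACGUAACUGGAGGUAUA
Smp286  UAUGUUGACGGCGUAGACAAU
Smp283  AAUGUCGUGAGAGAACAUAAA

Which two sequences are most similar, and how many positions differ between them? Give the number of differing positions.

Pairwise Hamming distances:
  Smp133 vs Smp368: 5
  Smp133 vs Smp286: 10
  Smp133 vs Smp283: 4
  Smp368 vs Smp286: 14
  Smp368 vs Smp283: 9
  Smp286 vs Smp283: 10
The smallest is 4, between Smp133 and Smp283.

4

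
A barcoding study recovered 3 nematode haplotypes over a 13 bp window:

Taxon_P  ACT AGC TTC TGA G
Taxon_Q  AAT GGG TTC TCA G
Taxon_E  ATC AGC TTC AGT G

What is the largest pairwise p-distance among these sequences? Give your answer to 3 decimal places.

Pairwise Hamming distances:
  Taxon_P vs Taxon_Q: 4
  Taxon_P vs Taxon_E: 4
  Taxon_Q vs Taxon_E: 7
The largest is 7 mismatches, between Taxon_Q and Taxon_E; p = 7/13 = 0.538.

0.538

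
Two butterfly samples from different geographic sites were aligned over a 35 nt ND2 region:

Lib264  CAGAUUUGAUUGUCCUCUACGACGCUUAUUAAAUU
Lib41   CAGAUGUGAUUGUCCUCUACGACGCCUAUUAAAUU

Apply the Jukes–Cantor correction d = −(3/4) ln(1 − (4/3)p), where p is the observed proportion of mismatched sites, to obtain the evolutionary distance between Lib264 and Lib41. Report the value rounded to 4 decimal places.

0.0594

Mismatches occur at site 6 (U/G), site 26 (U/C).
p = 2/35 = 0.057143.
d = −0.75 · ln(1 − (4/3)·0.057143) = −0.75 · ln(0.923809) = −0.75 · (-0.079250) = 0.0594.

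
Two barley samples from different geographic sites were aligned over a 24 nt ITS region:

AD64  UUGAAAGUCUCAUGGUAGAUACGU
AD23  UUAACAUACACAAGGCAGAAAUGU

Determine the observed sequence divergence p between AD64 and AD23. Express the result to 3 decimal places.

0.375

The sequences differ at positions 3 (G/A), 5 (A/C), 7 (G/U), 8 (U/A), 10 (U/A), 13 (U/A), 16 (U/C), 20 (U/A), 22 (C/U).
There are 9 differences over 24 sites, so p = 9/24 = 0.375.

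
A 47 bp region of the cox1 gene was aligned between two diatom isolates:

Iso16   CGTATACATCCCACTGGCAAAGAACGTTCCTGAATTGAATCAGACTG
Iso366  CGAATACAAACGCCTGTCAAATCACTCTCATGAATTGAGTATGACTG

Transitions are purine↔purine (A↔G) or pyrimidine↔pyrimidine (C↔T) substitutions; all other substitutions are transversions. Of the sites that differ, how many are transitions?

The sequences differ at positions 3 (T/A, transversion), 9 (T/A, transversion), 10 (C/A, transversion), 12 (C/G, transversion), 13 (A/C, transversion), 17 (G/T, transversion), 22 (G/T, transversion), 23 (A/C, transversion), 26 (G/T, transversion), 27 (T/C, transition), 30 (C/A, transversion), 39 (A/G, transition), 41 (C/A, transversion), 42 (A/T, transversion).
Of the 14 differences, 2 transitions and 12 transversions, so the answer is 2.

2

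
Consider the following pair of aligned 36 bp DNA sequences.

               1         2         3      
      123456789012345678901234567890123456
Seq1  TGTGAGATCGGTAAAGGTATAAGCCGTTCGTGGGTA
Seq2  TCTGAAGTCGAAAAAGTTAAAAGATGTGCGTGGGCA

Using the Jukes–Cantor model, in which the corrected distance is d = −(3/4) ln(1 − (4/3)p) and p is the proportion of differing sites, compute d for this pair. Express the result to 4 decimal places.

Differing sites — 2:G/C; 6:G/A; 7:A/G; 11:G/A; 12:T/A; 17:G/T; 20:T/A; 24:C/A; 25:C/T; 28:T/G; 35:T/C.
p = 11/36 = 0.305556.
d = −0.75 · ln(1 − (4/3)·0.305556) = −0.75 · ln(0.592592) = −0.75 · (-0.523249) = 0.3924.

0.3924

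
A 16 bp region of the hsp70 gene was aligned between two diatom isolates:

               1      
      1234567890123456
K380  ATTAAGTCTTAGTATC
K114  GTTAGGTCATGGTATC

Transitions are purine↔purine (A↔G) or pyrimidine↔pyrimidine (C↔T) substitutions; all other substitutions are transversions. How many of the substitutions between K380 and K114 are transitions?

3

Differing sites — 1:A/G (Ti); 5:A/G (Ti); 9:T/A (Tv); 11:A/G (Ti).
Of the 4 differences, 3 transitions and 1 transversion, so the answer is 3.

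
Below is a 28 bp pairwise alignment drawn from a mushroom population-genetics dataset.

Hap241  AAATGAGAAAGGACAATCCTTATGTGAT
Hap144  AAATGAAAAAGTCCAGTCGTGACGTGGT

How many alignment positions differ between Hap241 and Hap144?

8

Differing sites — 7:G/A; 12:G/T; 13:A/C; 16:A/G; 19:C/G; 21:T/G; 23:T/C; 27:A/G.
That gives 8 mismatches out of 28 aligned sites, so the Hamming distance is 8.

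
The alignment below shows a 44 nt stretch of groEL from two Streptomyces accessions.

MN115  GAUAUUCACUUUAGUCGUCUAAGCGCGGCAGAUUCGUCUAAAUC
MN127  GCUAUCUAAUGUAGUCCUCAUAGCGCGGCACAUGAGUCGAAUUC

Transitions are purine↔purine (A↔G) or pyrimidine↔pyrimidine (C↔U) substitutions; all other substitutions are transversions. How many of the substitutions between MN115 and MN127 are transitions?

Differing sites — 2:A/C (Tv); 6:U/C (Ti); 7:C/U (Ti); 9:C/A (Tv); 11:U/G (Tv); 17:G/C (Tv); 20:U/A (Tv); 21:A/U (Tv); 31:G/C (Tv); 34:U/G (Tv); 35:C/A (Tv); 39:U/G (Tv); 42:A/U (Tv).
Of the 13 differences, 2 transitions and 11 transversions, so the answer is 2.

2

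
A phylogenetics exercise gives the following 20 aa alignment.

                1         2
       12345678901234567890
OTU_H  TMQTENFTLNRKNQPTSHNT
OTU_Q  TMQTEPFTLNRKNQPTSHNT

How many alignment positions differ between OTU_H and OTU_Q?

1

The sequences differ at position 6 (N/P).
That gives 1 mismatch out of 20 aligned sites, so the Hamming distance is 1.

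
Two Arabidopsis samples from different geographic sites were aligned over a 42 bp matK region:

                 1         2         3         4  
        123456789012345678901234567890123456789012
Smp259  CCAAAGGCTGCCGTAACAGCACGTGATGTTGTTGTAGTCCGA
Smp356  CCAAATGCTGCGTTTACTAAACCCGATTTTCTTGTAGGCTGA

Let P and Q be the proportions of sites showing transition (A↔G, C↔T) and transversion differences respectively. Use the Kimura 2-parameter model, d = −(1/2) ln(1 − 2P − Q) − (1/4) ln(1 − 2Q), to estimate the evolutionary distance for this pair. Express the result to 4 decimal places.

The sequences differ at positions 6 (G/T, transversion), 12 (C/G, transversion), 13 (G/T, transversion), 15 (A/T, transversion), 18 (A/T, transversion), 19 (G/A, transition), 20 (C/A, transversion), 23 (G/C, transversion), 24 (T/C, transition), 28 (G/T, transversion), 31 (G/C, transversion), 38 (T/G, transversion), 40 (C/T, transition).
Of the 13 differences, 3 transitions and 10 transversions over 42 sites: P = 3/42 = 0.071429, Q = 10/42 = 0.238095.
d = −0.5·ln(0.619047) − 0.25·ln(0.523810) = −0.5·(-0.479574) − 0.25·(-0.646626) = 0.4014.

0.4014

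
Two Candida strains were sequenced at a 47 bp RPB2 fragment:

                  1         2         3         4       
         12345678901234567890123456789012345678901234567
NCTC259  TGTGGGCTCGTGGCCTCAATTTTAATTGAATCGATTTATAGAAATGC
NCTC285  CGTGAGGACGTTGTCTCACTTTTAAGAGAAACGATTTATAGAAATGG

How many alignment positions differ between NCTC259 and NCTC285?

Mismatches occur at site 1 (T/C), site 5 (G/A), site 7 (C/G), site 8 (T/A), site 12 (G/T), site 14 (C/T), site 19 (A/C), site 26 (T/G), site 27 (T/A), site 31 (T/A), site 47 (C/G).
That gives 11 mismatches out of 47 aligned sites, so the Hamming distance is 11.

11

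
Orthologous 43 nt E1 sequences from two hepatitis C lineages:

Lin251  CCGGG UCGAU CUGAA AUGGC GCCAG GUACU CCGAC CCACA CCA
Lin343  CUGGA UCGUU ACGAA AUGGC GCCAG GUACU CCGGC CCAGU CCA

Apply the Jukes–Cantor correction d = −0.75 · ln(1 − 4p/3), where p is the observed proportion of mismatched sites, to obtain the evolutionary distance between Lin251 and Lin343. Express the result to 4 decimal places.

Mismatches occur at site 2 (C↔U), site 5 (G↔A), site 9 (A↔U), site 11 (C↔A), site 12 (U↔C), site 34 (A↔G), site 39 (C↔G), site 40 (A↔U).
p = 8/43 = 0.186047.
d = −0.75 · ln(1 − (4/3)·0.186047) = −0.75 · ln(0.751937) = −0.75 · (-0.285103) = 0.2138.

0.2138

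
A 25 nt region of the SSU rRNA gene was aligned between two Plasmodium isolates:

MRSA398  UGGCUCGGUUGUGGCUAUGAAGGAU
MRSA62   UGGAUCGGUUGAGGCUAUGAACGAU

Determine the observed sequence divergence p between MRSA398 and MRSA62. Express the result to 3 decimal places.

The sequences differ at positions 4 (C/A), 12 (U/A), 22 (G/C).
There are 3 differences over 25 sites, so p = 3/25 = 0.120.

0.120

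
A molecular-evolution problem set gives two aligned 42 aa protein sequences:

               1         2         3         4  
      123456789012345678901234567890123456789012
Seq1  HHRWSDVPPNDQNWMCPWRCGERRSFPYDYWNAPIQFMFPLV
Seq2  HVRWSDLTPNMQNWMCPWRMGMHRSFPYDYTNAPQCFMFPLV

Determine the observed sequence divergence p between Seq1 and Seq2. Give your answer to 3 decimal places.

0.238

Differing sites — 2:H/V; 7:V/L; 8:P/T; 11:D/M; 20:C/M; 22:E/M; 23:R/H; 31:W/T; 35:I/Q; 36:Q/C.
There are 10 differences over 42 sites, so p = 10/42 = 0.238.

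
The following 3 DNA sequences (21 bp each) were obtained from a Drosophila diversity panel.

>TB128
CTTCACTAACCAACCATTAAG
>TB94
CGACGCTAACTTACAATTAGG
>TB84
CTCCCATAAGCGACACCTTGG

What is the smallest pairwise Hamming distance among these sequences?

7

Pairwise Hamming distances:
  TB128 vs TB94: 7
  TB128 vs TB84: 10
  TB94 vs TB84: 10
The smallest is 7, between TB128 and TB94.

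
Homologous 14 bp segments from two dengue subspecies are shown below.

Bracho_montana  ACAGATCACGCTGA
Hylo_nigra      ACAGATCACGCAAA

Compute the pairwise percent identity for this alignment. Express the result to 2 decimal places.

85.71%

Mismatches occur at site 12 (T/A), site 13 (G/A).
12 of the 14 sites match, so the percent identity is 12/14 × 100 = 85.71%.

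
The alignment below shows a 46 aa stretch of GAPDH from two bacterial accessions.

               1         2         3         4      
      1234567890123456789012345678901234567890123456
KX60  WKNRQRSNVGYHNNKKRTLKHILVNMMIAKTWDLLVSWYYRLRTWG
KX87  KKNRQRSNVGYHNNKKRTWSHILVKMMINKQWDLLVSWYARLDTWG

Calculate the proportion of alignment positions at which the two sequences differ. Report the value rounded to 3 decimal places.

0.174

The sequences differ at positions 1 (W/K), 19 (L/W), 20 (K/S), 25 (N/K), 29 (A/N), 31 (T/Q), 40 (Y/A), 43 (R/D).
There are 8 differences over 46 sites, so p = 8/46 = 0.174.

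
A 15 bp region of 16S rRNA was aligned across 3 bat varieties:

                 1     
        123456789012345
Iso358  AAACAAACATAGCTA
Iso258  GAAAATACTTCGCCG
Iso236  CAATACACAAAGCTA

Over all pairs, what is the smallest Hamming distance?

Pairwise Hamming distances:
  Iso358 vs Iso258: 7
  Iso358 vs Iso236: 4
  Iso258 vs Iso236: 8
The smallest is 4, between Iso358 and Iso236.

4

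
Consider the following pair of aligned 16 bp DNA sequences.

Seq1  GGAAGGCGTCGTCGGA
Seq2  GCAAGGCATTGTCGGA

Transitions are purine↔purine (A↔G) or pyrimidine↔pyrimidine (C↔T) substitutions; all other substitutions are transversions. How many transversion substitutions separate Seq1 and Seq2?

Differing sites — 2:G/C (Tv); 8:G/A (Ti); 10:C/T (Ti).
Of the 3 differences, 2 transitions and 1 transversion, so the answer is 1.

1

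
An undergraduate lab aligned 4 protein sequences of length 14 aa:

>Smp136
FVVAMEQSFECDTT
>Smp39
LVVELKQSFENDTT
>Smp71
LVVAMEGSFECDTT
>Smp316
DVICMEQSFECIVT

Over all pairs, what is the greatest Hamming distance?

Pairwise Hamming distances:
  Smp136 vs Smp39: 5
  Smp136 vs Smp71: 2
  Smp136 vs Smp316: 5
  Smp39 vs Smp71: 5
  Smp39 vs Smp316: 8
  Smp71 vs Smp316: 6
The largest is 8, between Smp39 and Smp316.

8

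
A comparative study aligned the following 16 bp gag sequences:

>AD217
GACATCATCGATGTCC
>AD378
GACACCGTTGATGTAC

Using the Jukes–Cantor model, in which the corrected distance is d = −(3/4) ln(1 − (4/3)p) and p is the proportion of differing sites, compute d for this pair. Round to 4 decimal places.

Differing sites — 5:T/C; 7:A/G; 9:C/T; 15:C/A.
p = 4/16 = 0.250000.
d = −0.75 · ln(1 − (4/3)·0.250000) = −0.75 · ln(0.666667) = −0.75 · (-0.405465) = 0.3041.

0.3041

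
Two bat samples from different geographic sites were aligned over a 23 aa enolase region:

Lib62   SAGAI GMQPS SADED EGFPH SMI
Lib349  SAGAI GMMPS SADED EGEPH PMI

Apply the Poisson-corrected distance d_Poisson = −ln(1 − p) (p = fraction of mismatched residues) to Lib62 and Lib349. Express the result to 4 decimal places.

Mismatches occur at site 8 (Q/M), site 18 (F/E), site 21 (S/P).
p = 3/23 = 0.130435.
d = −ln(1 − 0.130435) = −ln(0.869565) = 0.1398.

0.1398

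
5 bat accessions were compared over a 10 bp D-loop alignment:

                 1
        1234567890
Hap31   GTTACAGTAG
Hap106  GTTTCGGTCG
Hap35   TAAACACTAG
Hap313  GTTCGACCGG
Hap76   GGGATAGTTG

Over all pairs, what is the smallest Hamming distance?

3

Pairwise Hamming distances:
  Hap31 vs Hap106: 3
  Hap31 vs Hap35: 4
  Hap31 vs Hap313: 5
  Hap31 vs Hap76: 4
  Hap106 vs Hap35: 7
  Hap106 vs Hap313: 6
  Hap106 vs Hap76: 6
  Hap35 vs Hap313: 7
  Hap35 vs Hap76: 6
  Hap313 vs Hap76: 7
The smallest is 3, between Hap31 and Hap106.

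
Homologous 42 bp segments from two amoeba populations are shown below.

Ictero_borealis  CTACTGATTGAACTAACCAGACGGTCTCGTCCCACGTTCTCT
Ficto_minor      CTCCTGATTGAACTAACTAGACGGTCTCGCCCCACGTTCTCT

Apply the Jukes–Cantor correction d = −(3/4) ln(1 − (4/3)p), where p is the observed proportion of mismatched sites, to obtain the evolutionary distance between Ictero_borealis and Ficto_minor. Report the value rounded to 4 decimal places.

0.0751

Differing sites — 3:A/C; 18:C/T; 30:T/C.
p = 3/42 = 0.071429.
d = −0.75 · ln(1 − (4/3)·0.071429) = −0.75 · ln(0.904761) = −0.75 · (-0.100084) = 0.0751.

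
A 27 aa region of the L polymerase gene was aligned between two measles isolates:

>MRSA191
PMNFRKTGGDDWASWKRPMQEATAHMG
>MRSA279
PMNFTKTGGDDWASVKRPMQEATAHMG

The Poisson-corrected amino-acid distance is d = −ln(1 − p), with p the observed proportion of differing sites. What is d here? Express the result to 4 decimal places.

0.0770

The sequences differ at positions 5 (R/T), 15 (W/V).
p = 2/27 = 0.074074.
d = −ln(1 − 0.074074) = −ln(0.925926) = 0.0770.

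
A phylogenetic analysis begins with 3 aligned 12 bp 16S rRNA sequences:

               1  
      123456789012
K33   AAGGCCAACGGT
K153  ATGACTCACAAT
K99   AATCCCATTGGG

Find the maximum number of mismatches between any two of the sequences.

Pairwise Hamming distances:
  K33 vs K153: 6
  K33 vs K99: 5
  K153 vs K99: 10
The largest is 10, between K153 and K99.

10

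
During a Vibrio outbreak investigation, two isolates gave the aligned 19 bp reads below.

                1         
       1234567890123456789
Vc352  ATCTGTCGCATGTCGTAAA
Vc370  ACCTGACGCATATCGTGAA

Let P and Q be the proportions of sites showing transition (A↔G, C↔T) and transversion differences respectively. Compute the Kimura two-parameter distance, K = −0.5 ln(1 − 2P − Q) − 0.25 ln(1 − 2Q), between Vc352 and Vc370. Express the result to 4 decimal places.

Mismatches occur at site 2 (T→C, transition), site 6 (T→A, transversion), site 12 (G→A, transition), site 17 (A→G, transition).
Of the 4 differences, 3 transitions and 1 transversion over 19 sites: P = 3/19 = 0.157895, Q = 1/19 = 0.052632.
d = −0.5·ln(0.631578) − 0.25·ln(0.894736) = −0.5·(-0.459534) − 0.25·(-0.111227) = 0.2576.

0.2576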